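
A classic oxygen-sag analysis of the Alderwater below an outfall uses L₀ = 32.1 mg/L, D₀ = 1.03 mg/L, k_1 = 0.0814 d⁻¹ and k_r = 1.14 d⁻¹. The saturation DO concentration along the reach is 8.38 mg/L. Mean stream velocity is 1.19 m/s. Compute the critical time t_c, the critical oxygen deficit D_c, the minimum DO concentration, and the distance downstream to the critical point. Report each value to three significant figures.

t_c = [1/(k_r−k_1)] ln[(k_r/k_1)(1 − D₀(k_r−k_1)/(k_1 L₀))]
= [1/(1.14−0.0814)] ln[(1.14/0.0814)(1 − 1.03×1.059/(0.0814×32.1))]
= (1/1.059) ln[14.00 × 0.5827] = 0.9446 × ln(8.161) = 0.9446 × 2.099 = 1.983 d.
L(t_c) = L₀ e^(−k_1 t_c) = 32.1 × 0.8509 = 27.31 mg/L, and at the critical point k_r D_c = k_1 L, so D_c = (0.0814/1.14) × 27.31 = 1.950 mg/L.
Minimum DO = C_s − D_c = 8.38 − 1.950 = 6.430 mg/L.
x_c = v t_c = 1.19 m/s × 1.983 d × 86400 s/d = 203900 m ≈ 204 km.

t_c ≈ 1.98 d; D_c ≈ 1.95 mg/L; min DO ≈ 6.43 mg/L; x_c ≈ 204 km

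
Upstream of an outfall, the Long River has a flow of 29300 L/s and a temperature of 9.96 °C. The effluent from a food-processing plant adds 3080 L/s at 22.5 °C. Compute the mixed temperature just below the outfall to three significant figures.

11.2 °C

Flow-weighted mixing: C = (Q_r C_r + Q_w C_w)/(Q_r + Q_w)
= (29300×9.96 + 3080×22.5)/(29300 + 3080) = 361100/32380 = 11.15 °C.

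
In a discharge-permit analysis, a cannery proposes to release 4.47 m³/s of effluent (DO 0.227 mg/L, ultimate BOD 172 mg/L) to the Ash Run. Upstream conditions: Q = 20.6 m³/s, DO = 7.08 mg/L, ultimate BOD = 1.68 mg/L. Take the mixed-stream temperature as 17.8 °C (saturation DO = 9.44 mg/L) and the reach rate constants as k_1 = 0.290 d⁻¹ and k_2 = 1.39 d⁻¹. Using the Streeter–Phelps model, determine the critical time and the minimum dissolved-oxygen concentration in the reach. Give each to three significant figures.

t_c ≈ 0.923 d; minimum DO ≈ 4.32 mg/L

Mixed DO = (20.6×7.08 + 4.47×0.227)/(20.6+4.47) = 146.9/25.07 = 5.858 mg/L.
Mixed L₀ = (20.6×1.68 + 4.47×172)/(25.07) = 803.4/25.07 = 32.05 mg/L.
Initial deficit D₀ = C_s − DO₀ = 9.44 − 5.858 = 3.582 mg/L.
t_c = (1/1.100) ln[(1.39/0.290)(1 − 3.582×1.100/(0.290×32.05))] = 0.9091 × ln(2.761) = 0.9233 d.
D_c = (0.290/1.39) × 32.05 × e^(−0.290×0.9233) = 0.2086 × 32.05 × 0.7651 = 5.116 mg/L.
Minimum DO = 9.44 − 5.116 = 4.324 mg/L.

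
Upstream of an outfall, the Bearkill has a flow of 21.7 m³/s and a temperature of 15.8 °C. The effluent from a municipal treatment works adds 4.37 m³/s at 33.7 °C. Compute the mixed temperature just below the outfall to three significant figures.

18.8 °C

Flow-weighted mixing: C = (Q_r C_r + Q_w C_w)/(Q_r + Q_w)
= (21.7×15.8 + 4.37×33.7)/(21.7 + 4.37) = 490.1/26.07 = 18.80 °C.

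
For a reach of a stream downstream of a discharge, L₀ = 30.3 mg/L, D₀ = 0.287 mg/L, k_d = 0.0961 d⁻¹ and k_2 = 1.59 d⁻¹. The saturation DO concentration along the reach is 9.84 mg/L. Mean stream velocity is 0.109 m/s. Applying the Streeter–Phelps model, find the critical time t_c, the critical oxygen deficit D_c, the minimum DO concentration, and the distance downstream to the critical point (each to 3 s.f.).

t_c = [1/(k_2−k_d)] ln[(k_2/k_d)(1 − D₀(k_2−k_d)/(k_d L₀))]
= [1/(1.59−0.0961)] ln[(1.59/0.0961)(1 − 0.287×1.494/(0.0961×30.3))]
= (1/1.494) ln[16.55 × 0.8528] = 0.6694 × ln(14.11) = 0.6694 × 2.647 = 1.772 d.
D_c = (k_d/k_2) L₀ e^(−k_d t_c) = (0.0961/1.59) × 30.3 × e^(−0.0961×1.772) = 0.06044 × 30.3 × 0.8434 = 1.545 mg/L.
Minimum DO = C_s − D_c = 9.84 − 1.545 = 8.295 mg/L.
x_c = v t_c = 0.109 m/s × 1.772 d × 86400 s/d = 16690 m ≈ 16.7 km.

t_c ≈ 1.77 d; D_c ≈ 1.54 mg/L; min DO ≈ 8.30 mg/L; x_c ≈ 16.7 km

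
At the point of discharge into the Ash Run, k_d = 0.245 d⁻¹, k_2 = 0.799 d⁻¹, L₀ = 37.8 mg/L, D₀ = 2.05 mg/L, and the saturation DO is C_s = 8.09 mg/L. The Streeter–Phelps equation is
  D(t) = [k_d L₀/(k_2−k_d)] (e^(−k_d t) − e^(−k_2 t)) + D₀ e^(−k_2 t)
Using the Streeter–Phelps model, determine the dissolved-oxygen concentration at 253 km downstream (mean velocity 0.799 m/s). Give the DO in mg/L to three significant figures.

DO ≈ 2.06 mg/L

Travel time t = x/v = 253 km / (0.799 m/s) = 253000 m / 0.799 m/s = 316600 s = 3.665 d.
k_d L₀/(k_2−k_d) = 0.245×37.8/(0.799−0.245) = 9.261/0.5540 = 16.72 mg/L.
e^(−k_d t) = e^(−0.245×3.665) = 0.4074; e^(−k_2 t) = e^(−0.799×3.665) = 0.05349.
D = 16.72 × (0.4074 − 0.05349) + 2.05 × 0.05349 = 5.917 + 0.1097 = 6.026 mg/L.
DO = C_s − D = 8.09 − 6.026 = 2.064 mg/L.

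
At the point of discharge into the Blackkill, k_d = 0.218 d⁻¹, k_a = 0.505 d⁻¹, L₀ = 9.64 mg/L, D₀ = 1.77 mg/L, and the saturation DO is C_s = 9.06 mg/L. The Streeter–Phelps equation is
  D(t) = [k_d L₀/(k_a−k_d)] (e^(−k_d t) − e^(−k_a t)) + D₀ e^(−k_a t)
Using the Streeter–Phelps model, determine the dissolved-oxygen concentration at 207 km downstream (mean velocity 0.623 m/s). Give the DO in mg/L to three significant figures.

DO ≈ 6.69 mg/L

Travel time t = x/v = 207 km / (0.623 m/s) = 207000 m / 0.623 m/s = 332300 s = 3.846 d.
k_d L₀/(k_a−k_d) = 0.218×9.64/(0.505−0.218) = 2.102/0.2870 = 7.322 mg/L.
e^(−k_d t) = e^(−0.218×3.846) = 0.4324; e^(−k_a t) = e^(−0.505×3.846) = 0.1434.
D = 7.322 × (0.4324 − 0.1434) + 1.77 × 0.1434 = 2.116 + 0.2538 = 2.370 mg/L.
DO = C_s − D = 9.06 − 2.370 = 6.690 mg/L.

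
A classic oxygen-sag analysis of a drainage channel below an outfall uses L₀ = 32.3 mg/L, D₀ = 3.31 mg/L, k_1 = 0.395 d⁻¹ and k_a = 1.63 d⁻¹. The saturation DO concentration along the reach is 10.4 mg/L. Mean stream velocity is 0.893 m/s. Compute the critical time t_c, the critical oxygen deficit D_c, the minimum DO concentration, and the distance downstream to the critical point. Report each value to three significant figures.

With k_a/k_1 = 4.127 and 1 − D₀(k_a−k_1)/(k_1 L₀) = 0.6796,
t_c = ln(4.127 × 0.6796) / (1.63 − 0.395) = ln(2.804) / 1.235 = 1.031/1.235 = 0.8350 d.
D_c = (k_1/k_a) L₀ e^(−k_1 t_c) = (0.395/1.63) × 32.3 × e^(−0.395×0.8350) = 0.2423 × 32.3 × 0.7191 = 5.628 mg/L.
Minimum DO = C_s − D_c = 10.4 − 5.628 = 4.772 mg/L.
x_c = v t_c = 0.893 m/s × 0.8350 d × 86400 s/d = 64420 m ≈ 64.4 km.

t_c ≈ 0.835 d; D_c ≈ 5.63 mg/L; min DO ≈ 4.77 mg/L; x_c ≈ 64.4 km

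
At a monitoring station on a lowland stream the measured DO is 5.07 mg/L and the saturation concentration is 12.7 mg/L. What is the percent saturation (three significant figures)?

% saturation = C/C_s × 100 = 5.07/12.7 × 100 = 39.9 %.

39.9 % saturation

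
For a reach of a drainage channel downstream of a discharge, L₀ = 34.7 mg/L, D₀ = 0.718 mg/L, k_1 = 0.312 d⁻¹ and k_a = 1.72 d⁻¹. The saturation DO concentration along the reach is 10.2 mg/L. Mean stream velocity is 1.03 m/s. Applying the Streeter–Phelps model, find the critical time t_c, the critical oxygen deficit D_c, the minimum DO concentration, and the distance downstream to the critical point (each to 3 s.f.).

At the critical point dD/dt = 0, so k_1 L₀ e^(−k_1 t) = k_a D. Substituting D(t) from the Streeter–Phelps equation and solving for t gives
t_c = ln[(k_a/k_1)(1 − D₀(k_a−k_1)/(k_1 L₀))] / (k_a−k_1).
Here k_a−k_1 = 1.408 d⁻¹ and 1 − D₀(k_a−k_1)/(k_1 L₀) = 1 − 0.718×1.408/(0.312×34.7) = 0.9066, so
t_c = ln(5.513 × 0.9066) / 1.408 = 1.609 / 1.408 = 1.143 d.
L(t_c) = L₀ e^(−k_1 t_c) = 34.7 × 0.7001 = 24.29 mg/L, and at the critical point k_a D_c = k_1 L, so D_c = (0.312/1.72) × 24.29 = 4.407 mg/L.
Minimum DO = C_s − D_c = 10.2 − 4.407 = 5.793 mg/L.
x_c = v t_c = 1.03 m/s × 1.143 d × 86400 s/d = 101700 m ≈ 102 km.

t_c ≈ 1.14 d; D_c ≈ 4.41 mg/L; min DO ≈ 5.79 mg/L; x_c ≈ 102 km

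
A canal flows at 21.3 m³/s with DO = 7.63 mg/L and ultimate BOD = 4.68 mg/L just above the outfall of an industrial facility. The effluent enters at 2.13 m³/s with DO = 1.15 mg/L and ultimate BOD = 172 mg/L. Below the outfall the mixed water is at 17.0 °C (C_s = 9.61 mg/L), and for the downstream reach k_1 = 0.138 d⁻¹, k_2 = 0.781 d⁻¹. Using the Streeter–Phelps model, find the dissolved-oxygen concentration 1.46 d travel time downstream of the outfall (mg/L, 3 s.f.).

Mixed DO = (21.3×7.63 + 2.13×1.15)/(21.3+2.13) = 165.0/23.43 = 7.041 mg/L.
Mixed L₀ = (21.3×4.68 + 2.13×172)/(23.43) = 466.0/23.43 = 19.89 mg/L.
Initial deficit D₀ = C_s − DO₀ = 9.61 − 7.041 = 2.569 mg/L.
D(1.46) = [0.138×19.89/(0.781−0.138)](e^(−0.138×1.46) − e^(−0.781×1.46)) + 2.569 e^(−0.781×1.46)
= 4.269 × (0.8175 − 0.3197) + 2.569 × 0.3197 = 2.946 mg/L.
DO = 9.61 − 2.946 = 6.664 mg/L.

DO ≈ 6.66 mg/L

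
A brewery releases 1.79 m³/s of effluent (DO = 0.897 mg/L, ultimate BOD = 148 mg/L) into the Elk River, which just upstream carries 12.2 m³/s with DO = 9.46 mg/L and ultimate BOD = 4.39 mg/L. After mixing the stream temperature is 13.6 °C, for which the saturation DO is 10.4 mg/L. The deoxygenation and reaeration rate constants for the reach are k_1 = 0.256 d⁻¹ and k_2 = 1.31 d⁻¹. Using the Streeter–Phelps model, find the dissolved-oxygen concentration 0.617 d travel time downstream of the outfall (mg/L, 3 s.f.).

Mixed DO = (12.2×9.46 + 1.79×0.897)/(12.2+1.79) = 117.0/13.99 = 8.364 mg/L.
Mixed L₀ = (12.2×4.39 + 1.79×148)/(13.99) = 318.5/13.99 = 22.76 mg/L.
Initial deficit D₀ = C_s − DO₀ = 10.4 − 8.364 = 2.036 mg/L.
D(0.617) = [0.256×22.76/(1.31−0.256)](e^(−0.256×0.617) − e^(−1.31×0.617)) + 2.036 e^(−1.31×0.617)
= 5.529 × (0.8539 − 0.4456) + 2.036 × 0.4456 = 3.164 mg/L.
DO = 10.4 − 3.164 = 7.236 mg/L.

DO ≈ 7.24 mg/L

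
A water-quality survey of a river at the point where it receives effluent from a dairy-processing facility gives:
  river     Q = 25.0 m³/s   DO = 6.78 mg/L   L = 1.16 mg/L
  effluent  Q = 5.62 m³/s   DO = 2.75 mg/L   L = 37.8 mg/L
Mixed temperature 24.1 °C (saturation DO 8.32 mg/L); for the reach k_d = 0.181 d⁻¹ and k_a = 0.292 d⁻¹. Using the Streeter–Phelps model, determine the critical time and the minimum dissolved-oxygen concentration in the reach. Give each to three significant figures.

t_c ≈ 2.55 d; minimum DO ≈ 5.24 mg/L

Mixed DO = (25.0×6.78 + 5.62×2.75)/(25.0+5.62) = 185.0/30.62 = 6.040 mg/L.
Mixed L₀ = (25.0×1.16 + 5.62×37.8)/(30.62) = 241.4/30.62 = 7.885 mg/L.
Initial deficit D₀ = C_s − DO₀ = 8.32 − 6.040 = 2.280 mg/L.
t_c = (1/0.1110) ln[(0.292/0.181)(1 − 2.280×0.1110/(0.181×7.885))] = 9.009 × ln(1.327) = 2.550 d.
D_c = (0.181/0.292) × 7.885 × e^(−0.181×2.550) = 0.6199 × 7.885 × 0.6303 = 3.080 mg/L.
Minimum DO = 8.32 − 3.080 = 5.240 mg/L.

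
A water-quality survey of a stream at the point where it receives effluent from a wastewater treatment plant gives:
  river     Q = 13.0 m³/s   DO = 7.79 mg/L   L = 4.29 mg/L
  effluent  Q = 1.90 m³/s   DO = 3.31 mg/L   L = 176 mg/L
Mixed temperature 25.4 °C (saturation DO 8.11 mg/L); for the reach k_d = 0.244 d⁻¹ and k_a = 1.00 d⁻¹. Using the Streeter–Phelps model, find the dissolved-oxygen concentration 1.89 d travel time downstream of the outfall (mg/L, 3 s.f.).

DO ≈ 3.92 mg/L

Mixed DO = (13.0×7.79 + 1.90×3.31)/(13.0+1.90) = 107.6/14.90 = 7.219 mg/L.
Mixed L₀ = (13.0×4.29 + 1.90×176)/(14.90) = 390.2/14.90 = 26.19 mg/L.
Initial deficit D₀ = C_s − DO₀ = 8.11 − 7.219 = 0.8913 mg/L.
D(1.89) = [0.244×26.19/(1.00−0.244)](e^(−0.244×1.89) − e^(−1.00×1.89)) + 0.8913 e^(−1.00×1.89)
= 8.452 × (0.6306 − 0.1511) + 0.8913 × 0.1511 = 4.187 mg/L.
DO = 8.11 − 4.187 = 3.923 mg/L.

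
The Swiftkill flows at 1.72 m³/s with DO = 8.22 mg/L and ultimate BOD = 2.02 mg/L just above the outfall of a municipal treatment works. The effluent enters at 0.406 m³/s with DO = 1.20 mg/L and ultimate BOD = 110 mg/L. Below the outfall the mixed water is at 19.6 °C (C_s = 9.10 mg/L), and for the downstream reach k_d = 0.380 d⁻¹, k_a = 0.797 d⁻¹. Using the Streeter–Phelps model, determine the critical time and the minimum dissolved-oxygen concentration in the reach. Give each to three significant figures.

Mixed DO = (1.72×8.22 + 0.406×1.20)/(1.72+0.406) = 14.63/2.126 = 6.879 mg/L.
Mixed L₀ = (1.72×2.02 + 0.406×110)/(2.126) = 48.13/2.126 = 22.64 mg/L.
Initial deficit D₀ = C_s − DO₀ = 9.10 − 6.879 = 2.221 mg/L.
t_c = (1/0.4170) ln[(0.797/0.380)(1 − 2.221×0.4170/(0.380×22.64))] = 2.398 × ln(1.872) = 1.503 d.
D_c = (0.380/0.797) × 22.64 × e^(−0.380×1.503) = 0.4768 × 22.64 × 0.5649 = 6.097 mg/L.
Minimum DO = 9.10 − 6.097 = 3.003 mg/L.

t_c ≈ 1.50 d; minimum DO ≈ 3.00 mg/L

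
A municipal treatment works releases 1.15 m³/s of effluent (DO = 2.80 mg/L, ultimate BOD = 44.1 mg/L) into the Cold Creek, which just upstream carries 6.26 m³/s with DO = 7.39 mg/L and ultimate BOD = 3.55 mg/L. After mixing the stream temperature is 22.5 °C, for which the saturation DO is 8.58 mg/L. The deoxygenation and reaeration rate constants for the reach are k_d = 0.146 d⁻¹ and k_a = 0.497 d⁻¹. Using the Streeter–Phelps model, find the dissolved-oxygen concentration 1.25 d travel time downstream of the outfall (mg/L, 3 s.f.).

Mixed DO = (6.26×7.39 + 1.15×2.80)/(6.26+1.15) = 49.48/7.410 = 6.678 mg/L.
Mixed L₀ = (6.26×3.55 + 1.15×44.1)/(7.410) = 72.94/7.410 = 9.843 mg/L.
Initial deficit D₀ = C_s − DO₀ = 8.58 − 6.678 = 1.902 mg/L.
D(1.25) = [0.146×9.843/(0.497−0.146)](e^(−0.146×1.25) − e^(−0.497×1.25)) + 1.902 e^(−0.497×1.25)
= 4.094 × (0.8332 − 0.5373) + 1.902 × 0.5373 = 2.234 mg/L.
DO = 8.58 − 2.234 = 6.346 mg/L.

DO ≈ 6.35 mg/L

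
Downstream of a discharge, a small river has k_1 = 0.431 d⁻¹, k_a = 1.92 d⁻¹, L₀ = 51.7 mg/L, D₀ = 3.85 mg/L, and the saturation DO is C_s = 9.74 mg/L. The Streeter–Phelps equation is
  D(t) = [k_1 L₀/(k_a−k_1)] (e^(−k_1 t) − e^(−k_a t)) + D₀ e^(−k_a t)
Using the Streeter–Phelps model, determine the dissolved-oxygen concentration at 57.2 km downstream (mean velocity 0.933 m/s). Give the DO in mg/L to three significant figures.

DO ≈ 1.56 mg/L

Travel time t = x/v = 57.2 km / (0.933 m/s) = 57200 m / 0.933 m/s = 61310 s = 0.7096 d.
k_1 L₀/(k_a−k_1) = 0.431×51.7/(1.92−0.431) = 22.28/1.489 = 14.96 mg/L.
e^(−k_1 t) = e^(−0.431×0.7096) = 0.7365; e^(−k_a t) = e^(−1.92×0.7096) = 0.2560.
D = 14.96 × (0.7365 − 0.2560) + 3.85 × 0.2560 = 7.190 + 0.9858 = 8.176 mg/L.
DO = C_s − D = 9.74 − 8.176 = 1.564 mg/L.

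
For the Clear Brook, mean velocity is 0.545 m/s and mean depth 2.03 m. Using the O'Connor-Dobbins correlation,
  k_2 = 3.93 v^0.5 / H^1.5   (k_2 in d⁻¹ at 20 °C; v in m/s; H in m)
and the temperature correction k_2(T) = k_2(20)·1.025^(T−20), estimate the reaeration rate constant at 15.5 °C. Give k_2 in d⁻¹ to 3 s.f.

k_2(20) = 3.93 × 0.545^0.5 / 2.03^1.5 = 3.93 × 0.7382 / 2.892 = 1.003 d⁻¹.
k_2(15.5) = 1.003 × 1.025^(15.5−20) = 1.003 × 0.8948 = 0.8976 d⁻¹.

k_2 ≈ 0.898 d⁻¹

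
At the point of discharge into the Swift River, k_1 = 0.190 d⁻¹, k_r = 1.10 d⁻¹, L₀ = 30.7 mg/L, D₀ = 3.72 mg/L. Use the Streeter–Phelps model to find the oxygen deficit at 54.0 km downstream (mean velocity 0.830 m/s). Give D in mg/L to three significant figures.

Travel time t = x/v = 54.0 km / (0.830 m/s) = 54000 m / 0.830 m/s = 65060 s = 0.7530 d.
k_1 L₀/(k_r−k_1) = 0.190×30.7/(1.10−0.190) = 5.833/0.9100 = 6.410 mg/L.
e^(−k_1 t) = e^(−0.190×0.7530) = 0.8667; e^(−k_r t) = e^(−1.10×0.7530) = 0.4368.
D = 6.410 × (0.8667 − 0.4368) + 3.72 × 0.4368 = 2.756 + 1.625 = 4.380 mg/L.

D ≈ 4.38 mg/L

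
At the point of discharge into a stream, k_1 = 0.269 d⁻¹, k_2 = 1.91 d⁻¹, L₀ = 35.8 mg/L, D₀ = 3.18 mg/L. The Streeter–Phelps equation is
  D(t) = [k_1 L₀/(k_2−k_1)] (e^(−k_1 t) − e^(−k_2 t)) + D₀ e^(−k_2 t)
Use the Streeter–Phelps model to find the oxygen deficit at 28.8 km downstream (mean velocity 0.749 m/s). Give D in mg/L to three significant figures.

Travel time t = x/v = 28.8 km / (0.749 m/s) = 28800 m / 0.749 m/s = 38450 s = 0.4450 d.
k_1 L₀/(k_2−k_1) = 0.269×35.8/(1.91−0.269) = 9.630/1.641 = 5.868 mg/L.
e^(−k_1 t) = e^(−0.269×0.4450) = 0.8872; e^(−k_2 t) = e^(−1.91×0.4450) = 0.4274.
D = 5.868 × (0.8872 − 0.4274) + 3.18 × 0.4274 = 2.698 + 1.359 = 4.057 mg/L.

D ≈ 4.06 mg/L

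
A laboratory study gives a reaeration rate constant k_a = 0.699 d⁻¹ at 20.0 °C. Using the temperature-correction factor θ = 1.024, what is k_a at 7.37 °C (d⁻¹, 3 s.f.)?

k_a ≈ 0.518 d⁻¹

k_a(T₂) = k_a(T₁) · θ^(T₂−T₁) = 0.699 × 1.024^(7.37−20.0)
= 0.699 × 1.024^-12.6 = 0.699 × 0.7412 = 0.5181 d⁻¹.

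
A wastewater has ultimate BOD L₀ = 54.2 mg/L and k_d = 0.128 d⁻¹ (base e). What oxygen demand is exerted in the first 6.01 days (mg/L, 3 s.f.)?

y_t = L₀(1 − e^(−k_d t)) = 54.2 × (1 − e^(−0.128×6.01))
= 54.2 × (1 − 0.4633) = 54.2 × 0.5367 = 29.09 mg/L.

y ≈ 29.1 mg/L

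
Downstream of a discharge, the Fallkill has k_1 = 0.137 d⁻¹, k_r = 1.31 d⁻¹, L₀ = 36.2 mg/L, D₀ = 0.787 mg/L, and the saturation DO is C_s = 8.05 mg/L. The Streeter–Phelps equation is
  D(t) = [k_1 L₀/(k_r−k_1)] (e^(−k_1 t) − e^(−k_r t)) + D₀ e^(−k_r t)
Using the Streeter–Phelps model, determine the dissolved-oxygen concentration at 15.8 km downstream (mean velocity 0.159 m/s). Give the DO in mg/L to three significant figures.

Travel time t = x/v = 15.8 km / (0.159 m/s) = 15800 m / 0.159 m/s = 99370 s = 1.150 d.
k_1 L₀/(k_r−k_1) = 0.137×36.2/(1.31−0.137) = 4.959/1.173 = 4.228 mg/L.
e^(−k_1 t) = e^(−0.137×1.150) = 0.8542; e^(−k_r t) = e^(−1.31×1.150) = 0.2216.
D = 4.228 × (0.8542 − 0.2216) + 0.787 × 0.2216 = 2.674 + 0.1744 = 2.849 mg/L.
DO = C_s − D = 8.05 − 2.849 = 5.201 mg/L.

DO ≈ 5.20 mg/L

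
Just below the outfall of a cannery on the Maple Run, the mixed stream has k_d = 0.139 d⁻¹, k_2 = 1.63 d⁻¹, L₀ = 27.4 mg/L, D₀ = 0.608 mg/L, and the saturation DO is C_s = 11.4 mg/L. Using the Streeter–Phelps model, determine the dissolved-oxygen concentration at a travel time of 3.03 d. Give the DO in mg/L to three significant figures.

k_d L₀/(k_2−k_d) = 0.139×27.4/(1.63−0.139) = 3.809/1.491 = 2.554 mg/L.
e^(−k_d t) = e^(−0.139×3.030) = 0.6563; e^(−k_2 t) = e^(−1.63×3.030) = 0.007162.
D = 2.554 × (0.6563 − 0.007162) + 0.608 × 0.007162 = 1.658 + 0.004355 = 1.662 mg/L.
DO = C_s − D = 11.4 − 1.662 = 9.738 mg/L.

DO ≈ 9.74 mg/L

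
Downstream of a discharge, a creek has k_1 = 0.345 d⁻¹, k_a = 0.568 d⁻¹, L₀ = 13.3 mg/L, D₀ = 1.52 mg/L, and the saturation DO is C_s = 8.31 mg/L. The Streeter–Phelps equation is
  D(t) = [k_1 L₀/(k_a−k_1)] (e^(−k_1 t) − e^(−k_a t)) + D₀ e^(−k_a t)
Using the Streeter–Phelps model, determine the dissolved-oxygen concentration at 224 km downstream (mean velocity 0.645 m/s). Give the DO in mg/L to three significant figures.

DO ≈ 5.11 mg/L

Travel time t = x/v = 224 km / (0.645 m/s) = 224000 m / 0.645 m/s = 347300 s = 4.020 d.
k_1 L₀/(k_a−k_1) = 0.345×13.3/(0.568−0.345) = 4.588/0.2230 = 20.58 mg/L.
e^(−k_1 t) = e^(−0.345×4.020) = 0.2499; e^(−k_a t) = e^(−0.568×4.020) = 0.1020.
D = 20.58 × (0.2499 − 0.1020) + 1.52 × 0.1020 = 3.044 + 0.1550 = 3.199 mg/L.
DO = C_s − D = 8.31 − 3.199 = 5.111 mg/L.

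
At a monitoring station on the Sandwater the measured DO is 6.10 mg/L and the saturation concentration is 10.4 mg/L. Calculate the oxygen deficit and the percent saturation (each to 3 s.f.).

D ≈ 4.30 mg/L; 58.7 % saturation

D = C_s − C = 10.4 − 6.10 = 4.30 mg/L.
% saturation = 6.10/10.4 × 100 = 58.7 %.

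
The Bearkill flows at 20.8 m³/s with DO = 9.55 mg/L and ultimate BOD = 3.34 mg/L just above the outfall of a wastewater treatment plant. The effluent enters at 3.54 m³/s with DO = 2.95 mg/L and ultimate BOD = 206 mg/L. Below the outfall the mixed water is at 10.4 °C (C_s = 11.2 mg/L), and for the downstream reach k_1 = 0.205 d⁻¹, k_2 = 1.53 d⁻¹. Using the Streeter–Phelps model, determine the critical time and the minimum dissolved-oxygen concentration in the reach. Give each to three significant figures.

t_c ≈ 0.972 d; minimum DO ≈ 7.60 mg/L

Mixed DO = (20.8×9.55 + 3.54×2.95)/(20.8+3.54) = 209.1/24.34 = 8.590 mg/L.
Mixed L₀ = (20.8×3.34 + 3.54×206)/(24.34) = 798.7/24.34 = 32.81 mg/L.
Initial deficit D₀ = C_s − DO₀ = 11.2 − 8.590 = 2.610 mg/L.
t_c = (1/1.325) ln[(1.53/0.205)(1 − 2.610×1.325/(0.205×32.81))] = 0.7547 × ln(3.627) = 0.9723 d.
D_c = (0.205/1.53) × 32.81 × e^(−0.205×0.9723) = 0.1340 × 32.81 × 0.8193 = 3.602 mg/L.
Minimum DO = 11.2 − 3.602 = 7.598 mg/L.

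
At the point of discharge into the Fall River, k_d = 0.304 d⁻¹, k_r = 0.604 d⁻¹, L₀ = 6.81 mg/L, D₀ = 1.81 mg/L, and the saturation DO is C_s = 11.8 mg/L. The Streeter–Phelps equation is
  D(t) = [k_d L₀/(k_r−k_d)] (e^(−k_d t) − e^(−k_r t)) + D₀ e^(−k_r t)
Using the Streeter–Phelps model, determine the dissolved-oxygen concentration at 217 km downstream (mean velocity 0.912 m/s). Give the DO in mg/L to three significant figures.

DO ≈ 9.78 mg/L

Travel time t = x/v = 217 km / (0.912 m/s) = 217000 m / 0.912 m/s = 237900 s = 2.754 d.
k_d L₀/(k_r−k_d) = 0.304×6.81/(0.604−0.304) = 2.070/0.3000 = 6.901 mg/L.
e^(−k_d t) = e^(−0.304×2.754) = 0.4329; e^(−k_r t) = e^(−0.604×2.754) = 0.1895.
D = 6.901 × (0.4329 − 0.1895) + 1.81 × 0.1895 = 1.680 + 0.3430 = 2.023 mg/L.
DO = C_s − D = 11.8 − 2.023 = 9.777 mg/L.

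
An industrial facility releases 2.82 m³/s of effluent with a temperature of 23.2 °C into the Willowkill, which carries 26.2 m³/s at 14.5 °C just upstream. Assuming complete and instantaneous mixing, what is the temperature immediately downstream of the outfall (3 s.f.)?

Flow-weighted mixing: C = (Q_r C_r + Q_w C_w)/(Q_r + Q_w)
= (26.2×14.5 + 2.82×23.2)/(26.2 + 2.82) = 445.3/29.02 = 15.35 °C.

15.3 °C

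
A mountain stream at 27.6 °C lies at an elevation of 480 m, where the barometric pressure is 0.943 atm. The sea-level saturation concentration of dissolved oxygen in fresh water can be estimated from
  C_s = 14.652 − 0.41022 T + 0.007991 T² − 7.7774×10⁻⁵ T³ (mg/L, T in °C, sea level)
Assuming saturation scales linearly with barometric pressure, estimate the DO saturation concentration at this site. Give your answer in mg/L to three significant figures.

At sea level: C_s = 14.652 − 0.41022×27.6 + 0.007991×27.6² − 7.7774×10⁻⁵×27.6³ = 7.782 mg/L.
Pressure correction: C_s' = 7.782 × 0.943 = 7.338 mg/L.

C_s ≈ 7.34 mg/L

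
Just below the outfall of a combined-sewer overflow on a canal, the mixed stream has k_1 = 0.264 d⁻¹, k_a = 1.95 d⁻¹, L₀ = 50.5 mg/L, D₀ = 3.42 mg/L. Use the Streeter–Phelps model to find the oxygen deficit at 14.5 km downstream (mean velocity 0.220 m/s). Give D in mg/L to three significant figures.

Travel time t = x/v = 14.5 km / (0.220 m/s) = 14500 m / 0.220 m/s = 65910 s = 0.7628 d.
k_1 L₀/(k_a−k_1) = 0.264×50.5/(1.95−0.264) = 13.33/1.686 = 7.907 mg/L.
e^(−k_1 t) = e^(−0.264×0.7628) = 0.8176; e^(−k_a t) = e^(−1.95×0.7628) = 0.2259.
D = 7.907 × (0.8176 − 0.2259) + 3.42 × 0.2259 = 4.679 + 0.7727 = 5.451 mg/L.

D ≈ 5.45 mg/L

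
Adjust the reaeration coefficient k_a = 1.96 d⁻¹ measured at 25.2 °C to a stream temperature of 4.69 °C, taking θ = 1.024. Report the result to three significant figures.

k_a ≈ 1.21 d⁻¹

k_a(T₂) = k_a(T₁) · θ^(T₂−T₁) = 1.96 × 1.024^(4.69−25.2)
= 1.96 × 1.024^-20.5 = 1.96 × 0.6148 = 1.205 d⁻¹.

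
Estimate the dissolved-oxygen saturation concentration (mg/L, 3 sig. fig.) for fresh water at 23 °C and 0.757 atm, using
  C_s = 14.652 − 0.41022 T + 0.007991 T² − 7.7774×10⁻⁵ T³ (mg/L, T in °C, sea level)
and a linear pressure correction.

C_s ≈ 6.43 mg/L

At sea level: C_s = 14.652 − 0.41022×23 + 0.007991×23² − 7.7774×10⁻⁵×23³ = 8.498 mg/L.
Pressure correction: C_s' = 8.498 × 0.757 = 6.433 mg/L.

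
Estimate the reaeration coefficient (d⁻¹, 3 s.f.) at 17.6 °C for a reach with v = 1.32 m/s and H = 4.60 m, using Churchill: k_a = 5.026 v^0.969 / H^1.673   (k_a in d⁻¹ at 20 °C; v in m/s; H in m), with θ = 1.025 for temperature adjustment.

k_a(20) = 5.026 × 1.32^0.969 / 4.60^1.673 = 5.026 × 1.309 / 12.85 = 0.5120 d⁻¹.
k_a(17.6) = 0.5120 × 1.025^(17.6−20) = 0.5120 × 0.9425 = 0.4825 d⁻¹.

k_a ≈ 0.483 d⁻¹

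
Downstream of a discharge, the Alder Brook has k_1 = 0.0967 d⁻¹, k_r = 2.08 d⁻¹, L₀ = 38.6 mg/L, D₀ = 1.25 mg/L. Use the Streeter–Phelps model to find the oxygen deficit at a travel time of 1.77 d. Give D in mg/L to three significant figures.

k_1 L₀/(k_r−k_1) = 0.0967×38.6/(2.08−0.0967) = 3.733/1.983 = 1.882 mg/L.
e^(−k_1 t) = e^(−0.0967×1.770) = 0.8427; e^(−k_r t) = e^(−2.08×1.770) = 0.02518.
D = 1.882 × (0.8427 − 0.02518) + 1.25 × 0.02518 = 1.539 + 0.03148 = 1.570 mg/L.

D ≈ 1.57 mg/L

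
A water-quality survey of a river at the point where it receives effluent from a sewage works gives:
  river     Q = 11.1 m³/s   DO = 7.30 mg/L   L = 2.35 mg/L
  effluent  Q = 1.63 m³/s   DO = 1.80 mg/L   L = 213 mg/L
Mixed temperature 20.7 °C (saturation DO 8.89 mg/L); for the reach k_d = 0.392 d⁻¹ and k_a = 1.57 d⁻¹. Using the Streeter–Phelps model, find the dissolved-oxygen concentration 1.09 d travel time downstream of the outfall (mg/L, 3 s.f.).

Mixed DO = (11.1×7.30 + 1.63×1.80)/(11.1+1.63) = 83.96/12.73 = 6.596 mg/L.
Mixed L₀ = (11.1×2.35 + 1.63×213)/(12.73) = 373.3/12.73 = 29.32 mg/L.
Initial deficit D₀ = C_s − DO₀ = 8.89 − 6.596 = 2.294 mg/L.
D(1.09) = [0.392×29.32/(1.57−0.392)](e^(−0.392×1.09) − e^(−1.57×1.09)) + 2.294 e^(−1.57×1.09)
= 9.758 × (0.6523 − 0.1806) + 2.294 × 0.1806 = 5.017 mg/L.
DO = 8.89 − 5.017 = 3.873 mg/L.

DO ≈ 3.87 mg/L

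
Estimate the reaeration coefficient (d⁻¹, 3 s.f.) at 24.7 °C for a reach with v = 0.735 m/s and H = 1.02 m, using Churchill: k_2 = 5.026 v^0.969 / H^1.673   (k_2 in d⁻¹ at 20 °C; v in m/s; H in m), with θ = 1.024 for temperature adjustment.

k_2(20) = 5.026 × 0.735^0.969 / 1.02^1.673 = 5.026 × 0.7420 / 1.034 = 3.608 d⁻¹.
k_2(24.7) = 3.608 × 1.024^(24.7−20) = 3.608 × 1.118 = 4.033 d⁻¹.

k_2 ≈ 4.03 d⁻¹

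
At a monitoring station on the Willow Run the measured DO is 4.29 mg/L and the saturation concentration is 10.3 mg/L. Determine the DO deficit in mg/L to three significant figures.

D = C_s − C = 10.3 − 4.29 = 6.01 mg/L.

D ≈ 6.01 mg/L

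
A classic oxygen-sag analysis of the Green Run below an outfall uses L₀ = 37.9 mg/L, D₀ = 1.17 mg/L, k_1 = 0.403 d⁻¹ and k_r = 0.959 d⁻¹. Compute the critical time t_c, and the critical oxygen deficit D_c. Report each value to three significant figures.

t_c = [1/(k_r−k_1)] ln[(k_r/k_1)(1 − D₀(k_r−k_1)/(k_1 L₀))]
= [1/(0.959−0.403)] ln[(0.959/0.403)(1 − 1.17×0.5560/(0.403×37.9))]
= (1/0.5560) ln[2.380 × 0.9574] = 1.799 × ln(2.278) = 1.799 × 0.8234 = 1.481 d.
L(t_c) = L₀ e^(−k_1 t_c) = 37.9 × 0.5505 = 20.87 mg/L, and at the critical point k_r D_c = k_1 L, so D_c = (0.403/0.959) × 20.87 = 8.768 mg/L.

t_c ≈ 1.48 d; D_c ≈ 8.77 mg/L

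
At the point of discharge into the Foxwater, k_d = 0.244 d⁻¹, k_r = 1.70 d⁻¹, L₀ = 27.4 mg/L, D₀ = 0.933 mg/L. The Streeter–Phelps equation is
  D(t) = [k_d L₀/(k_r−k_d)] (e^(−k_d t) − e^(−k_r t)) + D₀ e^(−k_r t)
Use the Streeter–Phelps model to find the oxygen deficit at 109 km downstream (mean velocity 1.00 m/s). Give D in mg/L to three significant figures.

D ≈ 2.95 mg/L

Travel time t = x/v = 109 km / (1.00 m/s) = 109000 m / 1.00 m/s = 109000 s = 1.262 d.
k_d L₀/(k_r−k_d) = 0.244×27.4/(1.70−0.244) = 6.686/1.456 = 4.592 mg/L.
e^(−k_d t) = e^(−0.244×1.262) = 0.7350; e^(−k_r t) = e^(−1.70×1.262) = 0.1171.
D = 4.592 × (0.7350 − 0.1171) + 0.933 × 0.1171 = 2.837 + 0.1093 = 2.947 mg/L.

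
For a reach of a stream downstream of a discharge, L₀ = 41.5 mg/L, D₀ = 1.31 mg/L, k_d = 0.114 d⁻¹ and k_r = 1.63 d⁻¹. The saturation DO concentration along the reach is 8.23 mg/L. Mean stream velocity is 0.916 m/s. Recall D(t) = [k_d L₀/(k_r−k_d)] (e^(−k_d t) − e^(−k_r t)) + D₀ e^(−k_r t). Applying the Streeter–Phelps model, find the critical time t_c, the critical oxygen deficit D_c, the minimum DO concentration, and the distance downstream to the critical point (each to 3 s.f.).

With k_r/k_d = 14.30 and 1 − D₀(k_r−k_d)/(k_d L₀) = 0.5802,
t_c = ln(14.30 × 0.5802) / (1.63 − 0.114) = ln(8.296) / 1.516 = 2.116/1.516 = 1.396 d.
D_c = (k_d/k_r) L₀ e^(−k_d t_c) = (0.114/1.63) × 41.5 × e^(−0.114×1.396) = 0.06994 × 41.5 × 0.8529 = 2.476 mg/L.
Minimum DO = C_s − D_c = 8.23 − 2.476 = 5.754 mg/L.
x_c = v t_c = 0.916 m/s × 1.396 d × 86400 s/d = 110500 m ≈ 110 km.

t_c ≈ 1.40 d; D_c ≈ 2.48 mg/L; min DO ≈ 5.75 mg/L; x_c ≈ 110 km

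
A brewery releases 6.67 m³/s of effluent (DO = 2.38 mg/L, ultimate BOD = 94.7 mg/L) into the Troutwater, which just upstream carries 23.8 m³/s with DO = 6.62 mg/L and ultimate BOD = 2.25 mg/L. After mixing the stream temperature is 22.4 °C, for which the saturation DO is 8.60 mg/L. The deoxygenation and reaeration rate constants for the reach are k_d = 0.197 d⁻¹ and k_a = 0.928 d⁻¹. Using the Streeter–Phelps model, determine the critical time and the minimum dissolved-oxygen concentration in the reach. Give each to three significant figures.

Mixed DO = (23.8×6.62 + 6.67×2.38)/(23.8+6.67) = 173.4/30.47 = 5.692 mg/L.
Mixed L₀ = (23.8×2.25 + 6.67×94.7)/(30.47) = 685.2/30.47 = 22.49 mg/L.
Initial deficit D₀ = C_s − DO₀ = 8.60 − 5.692 = 2.908 mg/L.
t_c = (1/0.7310) ln[(0.928/0.197)(1 − 2.908×0.7310/(0.197×22.49))] = 1.368 × ln(2.450) = 1.226 d.
D_c = (0.197/0.928) × 22.49 × e^(−0.197×1.226) = 0.2123 × 22.49 × 0.7854 = 3.750 mg/L.
Minimum DO = 8.60 − 3.750 = 4.850 mg/L.

t_c ≈ 1.23 d; minimum DO ≈ 4.85 mg/L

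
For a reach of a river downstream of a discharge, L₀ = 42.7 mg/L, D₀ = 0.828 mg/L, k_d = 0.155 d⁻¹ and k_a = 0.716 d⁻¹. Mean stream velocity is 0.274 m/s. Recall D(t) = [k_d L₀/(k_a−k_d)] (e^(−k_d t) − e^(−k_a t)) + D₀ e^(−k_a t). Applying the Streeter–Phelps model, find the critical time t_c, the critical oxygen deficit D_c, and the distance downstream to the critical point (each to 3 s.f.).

With k_a/k_d = 4.619 and 1 − D₀(k_a−k_d)/(k_d L₀) = 0.9298,
t_c = ln(4.619 × 0.9298) / (0.716 − 0.155) = ln(4.295) / 0.5610 = 1.457/0.5610 = 2.598 d.
L(t_c) = L₀ e^(−k_d t_c) = 42.7 × 0.6685 = 28.55 mg/L, and at the critical point k_a D_c = k_d L, so D_c = (0.155/0.716) × 28.55 = 6.180 mg/L.
x_c = v t_c = 0.274 m/s × 2.598 d × 86400 s/d = 61500 m ≈ 61.5 km.

t_c ≈ 2.60 d; D_c ≈ 6.18 mg/L; x_c ≈ 61.5 km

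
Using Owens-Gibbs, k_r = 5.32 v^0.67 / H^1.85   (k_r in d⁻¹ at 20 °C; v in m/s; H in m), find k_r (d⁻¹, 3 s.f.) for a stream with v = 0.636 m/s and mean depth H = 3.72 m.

k_r = 5.32 × 0.636^0.67 / 3.72^1.85 = 5.32 × 0.7384 / 11.36 = 0.3457 d⁻¹.

k_r ≈ 0.346 d⁻¹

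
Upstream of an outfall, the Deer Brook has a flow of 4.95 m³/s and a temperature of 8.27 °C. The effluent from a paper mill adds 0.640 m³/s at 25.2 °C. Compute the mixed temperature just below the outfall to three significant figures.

Flow-weighted mixing: C = (Q_r C_r + Q_w C_w)/(Q_r + Q_w)
= (4.95×8.27 + 0.640×25.2)/(4.95 + 0.640) = 57.06/5.590 = 10.21 °C.

10.2 °C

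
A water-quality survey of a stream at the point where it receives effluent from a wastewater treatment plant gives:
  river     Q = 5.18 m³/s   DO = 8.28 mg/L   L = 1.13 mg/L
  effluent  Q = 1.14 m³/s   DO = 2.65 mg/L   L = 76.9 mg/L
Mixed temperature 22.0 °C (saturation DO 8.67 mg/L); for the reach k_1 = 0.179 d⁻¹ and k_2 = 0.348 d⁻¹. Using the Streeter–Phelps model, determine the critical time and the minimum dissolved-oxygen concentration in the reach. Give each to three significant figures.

t_c ≈ 3.38 d; minimum DO ≈ 4.51 mg/L

Mixed DO = (5.18×8.28 + 1.14×2.65)/(5.18+1.14) = 45.91/6.320 = 7.264 mg/L.
Mixed L₀ = (5.18×1.13 + 1.14×76.9)/(6.320) = 93.52/6.320 = 14.80 mg/L.
Initial deficit D₀ = C_s − DO₀ = 8.67 − 7.264 = 1.406 mg/L.
t_c = (1/0.1690) ln[(0.348/0.179)(1 − 1.406×0.1690/(0.179×14.80))] = 5.917 × ln(1.770) = 3.378 d.
D_c = (0.179/0.348) × 14.80 × e^(−0.179×3.378) = 0.5144 × 14.80 × 0.5463 = 4.158 mg/L.
Minimum DO = 8.67 − 4.158 = 4.512 mg/L.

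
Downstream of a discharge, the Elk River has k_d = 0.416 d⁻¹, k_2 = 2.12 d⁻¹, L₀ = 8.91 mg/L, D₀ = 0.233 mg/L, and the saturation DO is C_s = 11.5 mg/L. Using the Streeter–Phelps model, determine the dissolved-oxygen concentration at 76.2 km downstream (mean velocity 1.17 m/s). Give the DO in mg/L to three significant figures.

DO ≈ 10.3 mg/L

Travel time t = x/v = 76.2 km / (1.17 m/s) = 76200 m / 1.17 m/s = 65130 s = 0.7538 d.
k_d L₀/(k_2−k_d) = 0.416×8.91/(2.12−0.416) = 3.707/1.704 = 2.175 mg/L.
e^(−k_d t) = e^(−0.416×0.7538) = 0.7308; e^(−k_2 t) = e^(−2.12×0.7538) = 0.2023.
D = 2.175 × (0.7308 − 0.2023) + 0.233 × 0.2023 = 1.150 + 0.04713 = 1.197 mg/L.
DO = C_s − D = 11.5 − 1.197 = 10.30 mg/L.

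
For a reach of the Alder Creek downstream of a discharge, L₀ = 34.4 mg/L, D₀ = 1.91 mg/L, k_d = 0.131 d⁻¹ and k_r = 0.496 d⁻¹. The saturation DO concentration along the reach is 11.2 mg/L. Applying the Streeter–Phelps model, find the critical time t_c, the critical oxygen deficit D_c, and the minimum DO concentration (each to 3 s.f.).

t_c = [1/(k_r−k_d)] ln[(k_r/k_d)(1 − D₀(k_r−k_d)/(k_d L₀))]
= [1/(0.496−0.131)] ln[(0.496/0.131)(1 − 1.91×0.3650/(0.131×34.4))]
= (1/0.3650) ln[3.786 × 0.8453] = 2.740 × ln(3.201) = 2.740 × 1.163 = 3.187 d.
D_c = (k_d/k_r) L₀ e^(−k_d t_c) = (0.131/0.496) × 34.4 × e^(−0.131×3.187) = 0.2641 × 34.4 × 0.6587 = 5.984 mg/L.
Minimum DO = C_s − D_c = 11.2 − 5.984 = 5.216 mg/L.

t_c ≈ 3.19 d; D_c ≈ 5.98 mg/L; min DO ≈ 5.22 mg/L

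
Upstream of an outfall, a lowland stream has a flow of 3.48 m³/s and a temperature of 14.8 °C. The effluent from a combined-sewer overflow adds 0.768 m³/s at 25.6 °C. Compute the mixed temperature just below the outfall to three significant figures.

16.8 °C

Flow-weighted mixing: C = (Q_r C_r + Q_w C_w)/(Q_r + Q_w)
= (3.48×14.8 + 0.768×25.6)/(3.48 + 0.768) = 71.16/4.248 = 16.75 °C.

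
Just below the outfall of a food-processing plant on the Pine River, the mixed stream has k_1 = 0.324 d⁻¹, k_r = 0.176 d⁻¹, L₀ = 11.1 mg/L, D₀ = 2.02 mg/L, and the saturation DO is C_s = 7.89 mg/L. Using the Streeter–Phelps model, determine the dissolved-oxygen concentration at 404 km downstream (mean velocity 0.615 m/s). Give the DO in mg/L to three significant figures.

Travel time t = x/v = 404 km / (0.615 m/s) = 404000 m / 0.615 m/s = 656900 s = 7.603 d.
k_1 L₀/(k_r−k_1) = 0.324×11.1/(0.176−0.324) = 3.596/-0.1480 = -24.30 mg/L.
e^(−k_1 t) = e^(−0.324×7.603) = 0.08514; e^(−k_r t) = e^(−0.176×7.603) = 0.2623.
D = -24.30 × (0.08514 − 0.2623) + 2.02 × 0.2623 = 4.306 + 0.5299 = 4.836 mg/L.
DO = C_s − D = 7.89 − 4.836 = 3.054 mg/L.

DO ≈ 3.05 mg/L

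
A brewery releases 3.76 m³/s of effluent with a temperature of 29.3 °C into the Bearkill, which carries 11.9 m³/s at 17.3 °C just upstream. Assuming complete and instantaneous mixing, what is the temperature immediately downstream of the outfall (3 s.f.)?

20.2 °C

Flow-weighted mixing: C = (Q_r C_r + Q_w C_w)/(Q_r + Q_w)
= (11.9×17.3 + 3.76×29.3)/(11.9 + 3.76) = 316.0/15.66 = 20.18 °C.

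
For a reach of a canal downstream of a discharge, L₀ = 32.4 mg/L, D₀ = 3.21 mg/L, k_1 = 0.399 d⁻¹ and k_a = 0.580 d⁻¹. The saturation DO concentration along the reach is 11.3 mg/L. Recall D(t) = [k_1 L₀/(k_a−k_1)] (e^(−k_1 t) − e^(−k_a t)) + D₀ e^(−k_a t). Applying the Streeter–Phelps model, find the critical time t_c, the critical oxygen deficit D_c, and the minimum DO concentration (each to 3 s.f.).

t_c ≈ 1.81 d; D_c ≈ 10.8 mg/L; min DO ≈ 0.486 mg/L

At the critical point dD/dt = 0, so k_1 L₀ e^(−k_1 t) = k_a D. Substituting D(t) from the Streeter–Phelps equation and solving for t gives
t_c = ln[(k_a/k_1)(1 − D₀(k_a−k_1)/(k_1 L₀))] / (k_a−k_1).
Here k_a−k_1 = 0.1810 d⁻¹ and 1 − D₀(k_a−k_1)/(k_1 L₀) = 1 − 3.21×0.1810/(0.399×32.4) = 0.9551, so
t_c = ln(1.454 × 0.9551) / 0.1810 = 0.3281 / 0.1810 = 1.813 d.
D_c = (k_1/k_a) L₀ e^(−k_1 t_c) = (0.399/0.580) × 32.4 × e^(−0.399×1.813) = 0.6879 × 32.4 × 0.4852 = 10.81 mg/L.
Minimum DO = C_s − D_c = 11.3 − 10.81 = 0.4858 mg/L.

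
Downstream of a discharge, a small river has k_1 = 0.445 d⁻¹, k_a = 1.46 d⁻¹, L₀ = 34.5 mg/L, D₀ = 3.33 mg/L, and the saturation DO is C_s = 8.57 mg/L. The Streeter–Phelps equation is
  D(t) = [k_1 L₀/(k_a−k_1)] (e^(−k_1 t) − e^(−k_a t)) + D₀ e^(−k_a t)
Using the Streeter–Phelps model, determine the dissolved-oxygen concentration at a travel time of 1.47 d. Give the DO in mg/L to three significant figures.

k_1 L₀/(k_a−k_1) = 0.445×34.5/(1.46−0.445) = 15.35/1.015 = 15.13 mg/L.
e^(−k_1 t) = e^(−0.445×1.470) = 0.5199; e^(−k_a t) = e^(−1.46×1.470) = 0.1169.
D = 15.13 × (0.5199 − 0.1169) + 3.33 × 0.1169 = 6.095 + 0.3894 = 6.484 mg/L.
DO = C_s − D = 8.57 − 6.484 = 2.086 mg/L.

DO ≈ 2.09 mg/L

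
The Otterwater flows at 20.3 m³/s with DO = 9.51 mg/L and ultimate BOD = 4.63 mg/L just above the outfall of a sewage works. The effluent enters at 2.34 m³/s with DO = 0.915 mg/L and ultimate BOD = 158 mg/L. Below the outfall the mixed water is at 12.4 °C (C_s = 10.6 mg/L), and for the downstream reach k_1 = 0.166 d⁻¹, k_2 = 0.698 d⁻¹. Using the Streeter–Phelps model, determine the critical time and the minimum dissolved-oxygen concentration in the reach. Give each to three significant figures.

t_c ≈ 2.00 d; minimum DO ≈ 7.11 mg/L

Mixed DO = (20.3×9.51 + 2.34×0.915)/(20.3+2.34) = 195.2/22.64 = 8.622 mg/L.
Mixed L₀ = (20.3×4.63 + 2.34×158)/(22.64) = 463.7/22.64 = 20.48 mg/L.
Initial deficit D₀ = C_s − DO₀ = 10.6 − 8.622 = 1.978 mg/L.
t_c = (1/0.5320) ln[(0.698/0.166)(1 − 1.978×0.5320/(0.166×20.48))] = 1.880 × ln(2.903) = 2.003 d.
D_c = (0.166/0.698) × 20.48 × e^(−0.166×2.003) = 0.2378 × 20.48 × 0.7171 = 3.493 mg/L.
Minimum DO = 10.6 − 3.493 = 7.107 mg/L.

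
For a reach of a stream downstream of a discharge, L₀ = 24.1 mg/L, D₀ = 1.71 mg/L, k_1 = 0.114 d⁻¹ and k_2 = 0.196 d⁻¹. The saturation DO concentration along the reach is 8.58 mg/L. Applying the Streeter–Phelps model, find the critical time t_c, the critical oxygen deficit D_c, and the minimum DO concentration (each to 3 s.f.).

At the critical point dD/dt = 0, so k_1 L₀ e^(−k_1 t) = k_2 D. Substituting D(t) from the Streeter–Phelps equation and solving for t gives
t_c = ln[(k_2/k_1)(1 − D₀(k_2−k_1)/(k_1 L₀))] / (k_2−k_1).
Here k_2−k_1 = 0.08200 d⁻¹ and 1 − D₀(k_2−k_1)/(k_1 L₀) = 1 − 1.71×0.08200/(0.114×24.1) = 0.9490, so
t_c = ln(1.719 × 0.9490) / 0.08200 = 0.4895 / 0.08200 = 5.970 d.
D_c = (k_1/k_2) L₀ e^(−k_1 t_c) = (0.114/0.196) × 24.1 × e^(−0.114×5.970) = 0.5816 × 24.1 × 0.5063 = 7.097 mg/L.
Minimum DO = C_s − D_c = 8.58 − 7.097 = 1.483 mg/L.

t_c ≈ 5.97 d; D_c ≈ 7.10 mg/L; min DO ≈ 1.48 mg/L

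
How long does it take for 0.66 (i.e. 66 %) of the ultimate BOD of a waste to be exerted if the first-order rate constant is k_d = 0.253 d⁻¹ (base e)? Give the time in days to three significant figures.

t ≈ 4.26 d

y/L₀ = 1 − e^(−k_d t) = 0.66 ⇒ e^(−k_d t) = 0.340
t = −ln(0.340) / 0.253 = 1.079 / 0.253 = 4.264 d.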